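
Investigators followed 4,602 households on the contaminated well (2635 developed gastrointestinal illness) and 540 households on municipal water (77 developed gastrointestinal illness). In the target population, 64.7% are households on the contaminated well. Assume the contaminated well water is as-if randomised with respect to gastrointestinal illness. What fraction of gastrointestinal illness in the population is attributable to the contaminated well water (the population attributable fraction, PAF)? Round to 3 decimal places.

PAF ≈ 0.661

p₁ = P(outcome | exposed) = 2635/4602 = 0.57258
p₀ = P(outcome | unexposed) = 77/540 = 0.14259
Overall risk P(Y=1) = π·p₁ + (1−π)·p₀ = 0.647×0.57258 + 0.353×0.14259 = 0.42079.
Under exogeneity, PAF = [P(Y=1) − p₀] / P(Y=1).
PAF = (0.42079 − 0.14259) / 0.42079 ≈ 0.6611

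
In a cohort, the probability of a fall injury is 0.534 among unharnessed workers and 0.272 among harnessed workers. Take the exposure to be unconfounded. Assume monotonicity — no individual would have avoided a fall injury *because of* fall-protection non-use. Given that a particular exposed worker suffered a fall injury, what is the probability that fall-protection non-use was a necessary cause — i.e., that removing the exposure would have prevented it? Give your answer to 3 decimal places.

Let p₁ = 0.534, p₀ = 0.272.
Under exogeneity and monotonicity, PN = (p₁ − p₀) / p₁.
PN = (0.534 − 0.272) / 0.534 = 0.262 / 0.534 ≈ 0.4906

PN ≈ 0.491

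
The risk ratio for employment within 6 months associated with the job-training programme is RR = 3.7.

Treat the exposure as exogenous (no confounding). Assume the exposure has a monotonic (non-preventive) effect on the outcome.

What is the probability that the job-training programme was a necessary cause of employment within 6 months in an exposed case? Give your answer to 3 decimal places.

PN ≈ 0.730

Under exogeneity and monotonicity, PN = (RR − 1) / RR = 1 − 1/RR.
PN = (3.7 − 1) / 3.7 = 2.7 / 3.7 ≈ 0.7297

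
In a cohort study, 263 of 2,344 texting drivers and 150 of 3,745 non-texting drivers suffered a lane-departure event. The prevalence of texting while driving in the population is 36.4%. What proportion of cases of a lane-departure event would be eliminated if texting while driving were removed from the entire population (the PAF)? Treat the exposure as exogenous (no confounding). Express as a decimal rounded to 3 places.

p₁ = P(outcome | exposed) = 263/2344 = 0.1122
p₀ = P(outcome | unexposed) = 150/3745 = 0.040053
Overall risk P(Y=1) = π·p₁ + (1−π)·p₀ = 0.364×0.1122 + 0.636×0.040053 = 0.066315.
Under exogeneity, PAF = [P(Y=1) − p₀] / P(Y=1).
PAF = (0.066315 − 0.040053) / 0.066315 ≈ 0.3960

PAF ≈ 0.396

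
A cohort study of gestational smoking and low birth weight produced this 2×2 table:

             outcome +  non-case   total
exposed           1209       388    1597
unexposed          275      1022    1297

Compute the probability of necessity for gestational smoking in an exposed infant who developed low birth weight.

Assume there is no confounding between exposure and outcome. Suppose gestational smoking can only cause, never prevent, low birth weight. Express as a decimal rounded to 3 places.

PN ≈ 0.720

p₁ = P(outcome | exposed) = 1209/1597 = 0.75704
p₀ = P(outcome | unexposed) = 275/1297 = 0.21203
Under exogeneity and monotonicity, PN = (p₁ − p₀) / p₁.
PN = (0.75704 − 0.21203) / 0.75704 = 0.54502 / 0.75704 ≈ 0.7199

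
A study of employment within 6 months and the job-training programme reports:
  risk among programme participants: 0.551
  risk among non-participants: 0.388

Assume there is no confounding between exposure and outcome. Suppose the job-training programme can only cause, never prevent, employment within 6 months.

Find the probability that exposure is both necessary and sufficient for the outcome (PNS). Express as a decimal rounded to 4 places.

PNS ≈ 0.1630

Let p₁ = 0.551, p₀ = 0.388.
Under exogeneity and monotonicity, PNS = p₁ − p₀.
PNS = 0.551 − 0.388 = 0.163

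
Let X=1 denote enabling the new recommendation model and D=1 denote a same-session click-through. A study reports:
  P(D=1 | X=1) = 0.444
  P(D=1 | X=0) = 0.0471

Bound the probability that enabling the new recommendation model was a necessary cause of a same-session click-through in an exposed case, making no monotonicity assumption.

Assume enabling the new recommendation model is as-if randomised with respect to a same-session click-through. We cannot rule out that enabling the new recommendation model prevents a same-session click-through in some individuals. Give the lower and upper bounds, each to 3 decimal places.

0.894 ≤ PN ≤ 1.000

Let p₁ = 0.444, p₀ = 0.0471.
Under exogeneity alone the bounds on PN are max{0,(p₁−p₀)/p₁} ≤ PN ≤ min{1,(1−p₀)/p₁}.
  lower = (p₁ − p₀)/p₁ = 0.3969 / 0.444 ≈ 0.8939
  upper = min{1, (1 − p₀)/p₁} = 0.9529 / 0.444 ≈ 2.1462 → capped at 1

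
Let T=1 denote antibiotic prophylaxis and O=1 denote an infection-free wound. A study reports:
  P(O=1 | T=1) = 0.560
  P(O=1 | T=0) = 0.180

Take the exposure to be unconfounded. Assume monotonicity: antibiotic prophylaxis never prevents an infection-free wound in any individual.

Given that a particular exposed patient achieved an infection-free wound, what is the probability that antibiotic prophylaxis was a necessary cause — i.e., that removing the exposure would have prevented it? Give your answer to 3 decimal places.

Let p₁ = 0.56, p₀ = 0.18.
Under exogeneity and monotonicity, PN = (p₁ − p₀) / p₁.
PN = (0.56 − 0.18) / 0.56 = 0.38 / 0.56 ≈ 0.6786

PN ≈ 0.679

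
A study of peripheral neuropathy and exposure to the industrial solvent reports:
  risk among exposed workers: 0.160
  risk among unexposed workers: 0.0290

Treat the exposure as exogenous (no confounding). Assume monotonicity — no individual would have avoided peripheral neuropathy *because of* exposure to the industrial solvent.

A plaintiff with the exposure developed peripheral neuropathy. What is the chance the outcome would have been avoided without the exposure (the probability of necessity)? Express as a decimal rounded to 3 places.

PN ≈ 0.819

Let p₁ = 0.16, p₀ = 0.029.
Under exogeneity and monotonicity, PN = (p₁ − p₀) / p₁.
PN = (0.16 − 0.029) / 0.16 = 0.131 / 0.16 ≈ 0.8187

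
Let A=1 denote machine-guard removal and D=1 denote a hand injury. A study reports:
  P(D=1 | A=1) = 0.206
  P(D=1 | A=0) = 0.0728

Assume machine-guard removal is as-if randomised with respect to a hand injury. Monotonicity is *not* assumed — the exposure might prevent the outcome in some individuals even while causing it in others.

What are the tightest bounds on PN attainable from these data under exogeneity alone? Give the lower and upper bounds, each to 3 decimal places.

0.647 ≤ PN ≤ 1.000

Let p₁ = 0.206, p₀ = 0.0728.
Under exogeneity alone the bounds on PN are max{0,(p₁−p₀)/p₁} ≤ PN ≤ min{1,(1−p₀)/p₁}.
  lower = (p₁ − p₀)/p₁ = 0.1332 / 0.206 ≈ 0.6466
  upper = min{1, (1 − p₀)/p₁} = 0.9272 / 0.206 ≈ 4.5010 → capped at 1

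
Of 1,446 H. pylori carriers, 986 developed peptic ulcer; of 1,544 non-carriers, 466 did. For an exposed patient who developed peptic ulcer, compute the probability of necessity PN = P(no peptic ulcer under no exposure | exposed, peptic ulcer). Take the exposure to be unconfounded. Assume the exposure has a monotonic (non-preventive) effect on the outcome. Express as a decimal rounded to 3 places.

PN ≈ 0.557

p₁ = P(outcome | exposed) = 986/1446 = 0.68188
p₀ = P(outcome | unexposed) = 466/1544 = 0.30181
Under exogeneity and monotonicity, PN = (p₁ − p₀) / p₁.
PN = (0.68188 − 0.30181) / 0.68188 = 0.38007 / 0.68188 ≈ 0.5574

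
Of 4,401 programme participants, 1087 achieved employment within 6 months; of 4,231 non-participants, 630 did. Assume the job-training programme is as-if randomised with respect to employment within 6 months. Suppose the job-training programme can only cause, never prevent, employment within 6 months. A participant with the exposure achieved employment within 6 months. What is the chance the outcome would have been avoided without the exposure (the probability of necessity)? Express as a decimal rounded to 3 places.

p₁ = P(outcome | exposed) = 1087/4401 = 0.24699
p₀ = P(outcome | unexposed) = 630/4231 = 0.1489
Under exogeneity and monotonicity, PN = (p₁ − p₀) / p₁.
PN = (0.24699 − 0.1489) / 0.24699 = 0.098088 / 0.24699 ≈ 0.3971

PN ≈ 0.397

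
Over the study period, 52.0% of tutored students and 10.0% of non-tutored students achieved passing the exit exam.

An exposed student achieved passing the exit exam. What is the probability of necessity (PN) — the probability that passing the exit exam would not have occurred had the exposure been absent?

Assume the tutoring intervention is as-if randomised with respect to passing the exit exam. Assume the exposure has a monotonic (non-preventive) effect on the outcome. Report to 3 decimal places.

p₁ = 0.52, p₀ = 0.1.
Under exogeneity and monotonicity, PN = (p₁ − p₀) / p₁.
PN = (0.52 − 0.1) / 0.52 = 0.42 / 0.52 ≈ 0.8077

PN ≈ 0.808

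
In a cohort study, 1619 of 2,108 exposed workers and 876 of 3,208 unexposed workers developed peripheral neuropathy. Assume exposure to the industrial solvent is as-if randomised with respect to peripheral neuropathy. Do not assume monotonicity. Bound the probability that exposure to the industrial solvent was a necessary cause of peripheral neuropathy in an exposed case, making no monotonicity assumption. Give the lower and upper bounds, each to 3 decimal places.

p₁ = P(outcome | exposed) = 1619/2108 = 0.76803
p₀ = P(outcome | unexposed) = 876/3208 = 0.27307
Under exogeneity alone the bounds on PN are max{0,(p₁−p₀)/p₁} ≤ PN ≤ min{1,(1−p₀)/p₁}.
  lower = (p₁ − p₀)/p₁ = 0.49496 / 0.76803 ≈ 0.6445
  upper = min{1, (1 − p₀)/p₁} = 0.72693 / 0.76803 ≈ 0.9465

0.644 ≤ PN ≤ 0.946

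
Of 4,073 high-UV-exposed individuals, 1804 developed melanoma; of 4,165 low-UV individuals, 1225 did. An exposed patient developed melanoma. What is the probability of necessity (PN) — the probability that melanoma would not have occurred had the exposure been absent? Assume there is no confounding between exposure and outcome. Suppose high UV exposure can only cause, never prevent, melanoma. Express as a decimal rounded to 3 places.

PN ≈ 0.336

p₁ = P(outcome | exposed) = 1804/4073 = 0.44292
p₀ = P(outcome | unexposed) = 1225/4165 = 0.29412
Under exogeneity and monotonicity, PN = (p₁ − p₀) / p₁.
PN = (0.44292 − 0.29412) / 0.44292 = 0.1488 / 0.44292 ≈ 0.3360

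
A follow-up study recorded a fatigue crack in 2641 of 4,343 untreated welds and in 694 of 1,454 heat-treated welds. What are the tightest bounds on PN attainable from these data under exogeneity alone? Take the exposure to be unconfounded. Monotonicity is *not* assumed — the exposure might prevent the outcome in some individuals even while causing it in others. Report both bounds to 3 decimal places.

0.215 ≤ PN ≤ 0.860

p₁ = P(outcome | exposed) = 2641/4343 = 0.6081
p₀ = P(outcome | unexposed) = 694/1454 = 0.4773
Under exogeneity alone the bounds on PN are max{0,(p₁−p₀)/p₁} ≤ PN ≤ min{1,(1−p₀)/p₁}.
  lower = (p₁ − p₀)/p₁ = 0.1308 / 0.6081 ≈ 0.2151
  upper = min{1, (1 − p₀)/p₁} = 0.5227 / 0.6081 ≈ 0.8595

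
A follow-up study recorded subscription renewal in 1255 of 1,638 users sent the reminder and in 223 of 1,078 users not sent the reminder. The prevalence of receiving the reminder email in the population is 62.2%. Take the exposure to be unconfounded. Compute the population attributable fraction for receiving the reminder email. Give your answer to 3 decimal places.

PAF ≈ 0.627

p₁ = P(outcome | exposed) = 1255/1638 = 0.76618
p₀ = P(outcome | unexposed) = 223/1078 = 0.20686
Overall risk P(Y=1) = π·p₁ + (1−π)·p₀ = 0.622×0.76618 + 0.378×0.20686 = 0.55476.
Under exogeneity, PAF = [P(Y=1) − p₀] / P(Y=1).
PAF = (0.55476 − 0.20686) / 0.55476 ≈ 0.6271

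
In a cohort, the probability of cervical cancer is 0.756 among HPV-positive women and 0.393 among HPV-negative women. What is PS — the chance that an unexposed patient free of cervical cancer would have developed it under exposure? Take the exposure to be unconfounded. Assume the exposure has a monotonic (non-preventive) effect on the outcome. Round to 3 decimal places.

PS ≈ 0.598

Let p₁ = 0.756, p₀ = 0.393.
Under exogeneity and monotonicity, PS = (p₁ − p₀) / (1 − p₀).
PS = (0.756 − 0.393) / (1 − 0.393) = 0.363 / 0.607 ≈ 0.5980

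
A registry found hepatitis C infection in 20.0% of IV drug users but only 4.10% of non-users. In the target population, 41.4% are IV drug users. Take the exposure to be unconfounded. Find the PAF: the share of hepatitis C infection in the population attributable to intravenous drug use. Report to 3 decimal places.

p₁ = 0.2, p₀ = 0.041.
Overall risk P(Y=1) = π·p₁ + (1−π)·p₀ = 0.414×0.2 + 0.586×0.041 = 0.10683.
Under exogeneity, PAF = [P(Y=1) − p₀] / P(Y=1).
PAF = (0.10683 − 0.041) / 0.10683 ≈ 0.6162

PAF ≈ 0.616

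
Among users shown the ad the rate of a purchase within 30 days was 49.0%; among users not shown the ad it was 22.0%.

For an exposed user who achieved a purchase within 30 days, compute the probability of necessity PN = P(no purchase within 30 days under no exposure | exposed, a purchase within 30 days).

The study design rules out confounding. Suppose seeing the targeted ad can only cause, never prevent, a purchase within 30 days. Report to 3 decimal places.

p₁ = 0.49, p₀ = 0.22.
Under exogeneity and monotonicity, PN = (p₁ − p₀) / p₁.
PN = (0.49 − 0.22) / 0.49 = 0.27 / 0.49 ≈ 0.5510

PN ≈ 0.551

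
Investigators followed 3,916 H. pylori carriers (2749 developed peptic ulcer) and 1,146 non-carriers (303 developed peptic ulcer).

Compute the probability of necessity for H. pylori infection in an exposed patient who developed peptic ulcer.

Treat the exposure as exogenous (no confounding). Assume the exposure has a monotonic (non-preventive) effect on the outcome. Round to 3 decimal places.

p₁ = P(outcome | exposed) = 2749/3916 = 0.70199
p₀ = P(outcome | unexposed) = 303/1146 = 0.2644
Under exogeneity and monotonicity, PN = (p₁ − p₀) / p₁.
PN = (0.70199 − 0.2644) / 0.70199 = 0.43759 / 0.70199 ≈ 0.6234

PN ≈ 0.623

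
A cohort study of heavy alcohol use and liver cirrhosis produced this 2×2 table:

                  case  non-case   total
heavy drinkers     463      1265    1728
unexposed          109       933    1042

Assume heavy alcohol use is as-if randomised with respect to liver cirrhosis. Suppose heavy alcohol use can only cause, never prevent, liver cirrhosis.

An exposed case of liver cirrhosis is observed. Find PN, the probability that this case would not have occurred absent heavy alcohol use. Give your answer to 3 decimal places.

PN ≈ 0.610

p₁ = P(outcome | exposed) = 463/1728 = 0.26794
p₀ = P(outcome | unexposed) = 109/1042 = 0.10461
Under exogeneity and monotonicity, PN = (p₁ − p₀)/p₁.
PN = (0.26794 − 0.10461) / 0.26794 ≈ 0.6096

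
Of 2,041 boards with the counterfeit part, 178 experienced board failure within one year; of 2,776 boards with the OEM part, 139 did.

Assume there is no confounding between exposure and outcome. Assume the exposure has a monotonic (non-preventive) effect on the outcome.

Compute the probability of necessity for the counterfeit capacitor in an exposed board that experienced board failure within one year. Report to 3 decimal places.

p₁ = P(outcome | exposed) = 178/2041 = 0.087212
p₀ = P(outcome | unexposed) = 139/2776 = 0.050072
Under exogeneity and monotonicity, PN = (p₁ − p₀) / p₁.
PN = (0.087212 − 0.050072) / 0.087212 = 0.03714 / 0.087212 ≈ 0.4259

PN ≈ 0.426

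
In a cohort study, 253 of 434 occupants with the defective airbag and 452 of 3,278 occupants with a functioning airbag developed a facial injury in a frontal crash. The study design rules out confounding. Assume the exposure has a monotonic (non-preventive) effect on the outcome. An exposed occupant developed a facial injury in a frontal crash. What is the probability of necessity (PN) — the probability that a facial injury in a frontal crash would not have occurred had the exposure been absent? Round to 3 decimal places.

p₁ = P(outcome | exposed) = 253/434 = 0.58295
p₀ = P(outcome | unexposed) = 452/3278 = 0.13789
Under exogeneity and monotonicity, PN = (p₁ − p₀) / p₁.
PN = (0.58295 − 0.13789) / 0.58295 = 0.44506 / 0.58295 ≈ 0.7635

PN ≈ 0.763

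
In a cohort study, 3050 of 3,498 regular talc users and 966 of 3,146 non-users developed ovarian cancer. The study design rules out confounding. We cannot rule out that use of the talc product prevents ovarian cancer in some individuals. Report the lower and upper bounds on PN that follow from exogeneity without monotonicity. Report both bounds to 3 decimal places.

0.648 ≤ PN ≤ 0.795

p₁ = P(outcome | exposed) = 3050/3498 = 0.87193
p₀ = P(outcome | unexposed) = 966/3146 = 0.30706
Under exogeneity alone the bounds on PN are max{0,(p₁−p₀)/p₁} ≤ PN ≤ min{1,(1−p₀)/p₁}.
  lower = (p₁ − p₀)/p₁ = 0.56487 / 0.87193 ≈ 0.6478
  upper = min{1, (1 − p₀)/p₁} = 0.69294 / 0.87193 ≈ 0.7947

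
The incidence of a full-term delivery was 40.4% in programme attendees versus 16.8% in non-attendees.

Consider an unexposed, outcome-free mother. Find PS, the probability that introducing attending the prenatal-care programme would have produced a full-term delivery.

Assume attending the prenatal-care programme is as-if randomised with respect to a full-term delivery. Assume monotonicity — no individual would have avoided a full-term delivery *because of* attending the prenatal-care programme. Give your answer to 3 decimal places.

p₁ = 0.404, p₀ = 0.168.
Under exogeneity and monotonicity, PS = (p₁ − p₀) / (1 − p₀).
PS = (0.404 − 0.168) / (1 − 0.168) = 0.236 / 0.832 ≈ 0.2837

PS ≈ 0.284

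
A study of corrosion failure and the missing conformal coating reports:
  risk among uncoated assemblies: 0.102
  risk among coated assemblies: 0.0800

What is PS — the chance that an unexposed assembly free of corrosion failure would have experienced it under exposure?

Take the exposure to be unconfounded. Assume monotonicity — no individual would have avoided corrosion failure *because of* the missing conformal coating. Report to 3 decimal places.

PS ≈ 0.024

Let p₁ = 0.102, p₀ = 0.08.
Under exogeneity and monotonicity, PS = (p₁ − p₀) / (1 − p₀).
PS = (0.102 − 0.08) / (1 − 0.08) = 0.022 / 0.92 ≈ 0.0239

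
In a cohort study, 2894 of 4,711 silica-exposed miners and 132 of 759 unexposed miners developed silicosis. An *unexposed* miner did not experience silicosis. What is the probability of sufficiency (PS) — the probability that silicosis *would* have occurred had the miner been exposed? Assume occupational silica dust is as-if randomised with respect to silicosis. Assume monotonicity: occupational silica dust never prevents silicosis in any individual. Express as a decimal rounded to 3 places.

p₁ = P(outcome | exposed) = 2894/4711 = 0.61431
p₀ = P(outcome | unexposed) = 132/759 = 0.17391
Under exogeneity and monotonicity, PS = (p₁ − p₀) / (1 − p₀).
PS = (0.61431 − 0.17391) / (1 − 0.17391) = 0.44039 / 0.82609 ≈ 0.5331

PS ≈ 0.533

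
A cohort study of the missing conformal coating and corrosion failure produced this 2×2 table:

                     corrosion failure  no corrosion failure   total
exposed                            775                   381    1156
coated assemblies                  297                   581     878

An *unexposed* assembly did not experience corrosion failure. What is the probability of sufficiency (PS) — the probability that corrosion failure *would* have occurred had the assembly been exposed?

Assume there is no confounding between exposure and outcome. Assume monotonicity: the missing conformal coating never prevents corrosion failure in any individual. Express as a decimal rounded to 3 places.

PS ≈ 0.502

p₁ = P(outcome | exposed) = 775/1156 = 0.67042
p₀ = P(outcome | unexposed) = 297/878 = 0.33827
Under exogeneity and monotonicity, PS = (p₁ − p₀) / (1 − p₀).
PS = (0.67042 − 0.33827) / (1 − 0.33827) = 0.33215 / 0.66173 ≈ 0.5019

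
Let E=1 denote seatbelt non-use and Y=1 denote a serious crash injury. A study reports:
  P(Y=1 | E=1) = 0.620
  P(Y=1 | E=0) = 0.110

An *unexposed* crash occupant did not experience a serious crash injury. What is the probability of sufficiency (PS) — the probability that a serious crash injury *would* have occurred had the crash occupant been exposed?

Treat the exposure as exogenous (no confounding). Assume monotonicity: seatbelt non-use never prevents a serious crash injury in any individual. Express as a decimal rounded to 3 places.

Let p₁ = 0.62, p₀ = 0.11.
Under exogeneity and monotonicity, PS = (p₁ − p₀) / (1 − p₀).
PS = (0.62 − 0.11) / (1 − 0.11) = 0.51 / 0.89 ≈ 0.5730

PS ≈ 0.573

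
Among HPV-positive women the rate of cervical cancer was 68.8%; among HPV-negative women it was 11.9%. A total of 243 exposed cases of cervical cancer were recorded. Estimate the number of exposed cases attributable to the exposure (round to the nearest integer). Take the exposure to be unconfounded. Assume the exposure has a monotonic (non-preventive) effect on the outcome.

p₁ = 0.688, p₀ = 0.119.
PN = (p₁ − p₀)/p₁ = (0.688 − 0.119) / 0.688 ≈ 0.82703.
Attributable cases ≈ PN × (exposed cases) = 0.82703 × 243 ≈ 200.97.

about 201 cases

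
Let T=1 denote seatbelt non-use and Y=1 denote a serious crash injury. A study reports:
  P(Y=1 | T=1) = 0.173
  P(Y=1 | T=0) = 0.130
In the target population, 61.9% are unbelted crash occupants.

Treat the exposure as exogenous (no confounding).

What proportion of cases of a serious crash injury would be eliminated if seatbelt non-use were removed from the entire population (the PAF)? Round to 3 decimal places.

Let p₁ = 0.173, p₀ = 0.13.
Overall risk P(Y=1) = π·p₁ + (1−π)·p₀ = 0.619×0.173 + 0.381×0.13 = 0.15662.
Under exogeneity, PAF = [P(Y=1) − p₀] / P(Y=1).
PAF = (0.15662 − 0.13) / 0.15662 ≈ 0.1699

PAF ≈ 0.170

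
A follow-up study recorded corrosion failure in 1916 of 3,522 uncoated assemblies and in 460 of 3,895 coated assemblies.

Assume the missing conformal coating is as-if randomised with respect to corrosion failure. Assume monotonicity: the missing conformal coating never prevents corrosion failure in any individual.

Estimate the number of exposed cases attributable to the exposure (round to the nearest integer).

p₁ = P(outcome | exposed) = 1916/3522 = 0.54401
p₀ = P(outcome | unexposed) = 460/3895 = 0.1181
PN = (p₁ − p₀)/p₁ = (0.54401 − 0.1181) / 0.54401 ≈ 0.78291.
Attributable cases ≈ PN × (exposed cases) = 0.78291 × 1916 ≈ 1500.05.

about 1500 cases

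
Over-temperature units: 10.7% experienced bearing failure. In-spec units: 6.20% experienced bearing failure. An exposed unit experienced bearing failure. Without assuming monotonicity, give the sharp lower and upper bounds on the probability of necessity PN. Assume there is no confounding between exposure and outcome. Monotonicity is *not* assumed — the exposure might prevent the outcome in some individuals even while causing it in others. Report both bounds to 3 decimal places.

0.421 ≤ PN ≤ 1.000

p₁ = 0.107, p₀ = 0.062.
Under exogeneity alone the bounds on PN are max{0,(p₁−p₀)/p₁} ≤ PN ≤ min{1,(1−p₀)/p₁}.
  lower = (p₁ − p₀)/p₁ = 0.045 / 0.107 ≈ 0.4206
  upper = min{1, (1 − p₀)/p₁} = 0.938 / 0.107 ≈ 8.7664 → capped at 1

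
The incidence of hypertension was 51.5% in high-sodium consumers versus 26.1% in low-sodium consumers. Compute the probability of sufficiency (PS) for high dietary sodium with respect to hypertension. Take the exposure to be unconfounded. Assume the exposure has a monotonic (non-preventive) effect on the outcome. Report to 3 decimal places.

p₁ = 0.515, p₀ = 0.261.
Under exogeneity and monotonicity, PS = (p₁ − p₀) / (1 − p₀).
PS = (0.515 − 0.261) / (1 − 0.261) = 0.254 / 0.739 ≈ 0.3437

PS ≈ 0.344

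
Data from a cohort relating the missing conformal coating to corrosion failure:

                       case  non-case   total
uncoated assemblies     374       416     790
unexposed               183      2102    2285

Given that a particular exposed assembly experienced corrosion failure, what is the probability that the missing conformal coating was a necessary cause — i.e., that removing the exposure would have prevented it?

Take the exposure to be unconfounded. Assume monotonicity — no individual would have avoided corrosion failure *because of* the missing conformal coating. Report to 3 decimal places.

p₁ = P(outcome | exposed) = 374/790 = 0.47342
p₀ = P(outcome | unexposed) = 183/2285 = 0.080088
Under exogeneity and monotonicity, PN = (p₁ − p₀) / p₁.
PN = (0.47342 − 0.080088) / 0.47342 = 0.39333 / 0.47342 ≈ 0.8308

PN ≈ 0.831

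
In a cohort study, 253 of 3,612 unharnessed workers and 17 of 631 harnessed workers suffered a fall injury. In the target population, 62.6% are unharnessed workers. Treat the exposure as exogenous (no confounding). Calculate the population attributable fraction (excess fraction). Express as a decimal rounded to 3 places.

p₁ = P(outcome | exposed) = 253/3612 = 0.070044
p₀ = P(outcome | unexposed) = 17/631 = 0.026941
Overall risk P(Y=1) = π·p₁ + (1−π)·p₀ = 0.626×0.070044 + 0.374×0.026941 = 0.053924.
Under exogeneity, PAF = [P(Y=1) − p₀] / P(Y=1).
PAF = (0.053924 − 0.026941) / 0.053924 ≈ 0.5004

PAF ≈ 0.500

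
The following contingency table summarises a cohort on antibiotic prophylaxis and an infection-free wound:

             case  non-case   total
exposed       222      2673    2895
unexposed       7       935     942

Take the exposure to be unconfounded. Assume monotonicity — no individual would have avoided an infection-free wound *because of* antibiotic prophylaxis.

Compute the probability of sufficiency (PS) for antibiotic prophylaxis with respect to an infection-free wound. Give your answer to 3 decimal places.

PS ≈ 0.070

p₁ = P(outcome | exposed) = 222/2895 = 0.076684
p₀ = P(outcome | unexposed) = 7/942 = 0.007431
Under exogeneity and monotonicity, PS = (p₁ − p₀)/(1 − p₀).
PS = (0.076684 − 0.007431) / 0.99257 ≈ 0.0698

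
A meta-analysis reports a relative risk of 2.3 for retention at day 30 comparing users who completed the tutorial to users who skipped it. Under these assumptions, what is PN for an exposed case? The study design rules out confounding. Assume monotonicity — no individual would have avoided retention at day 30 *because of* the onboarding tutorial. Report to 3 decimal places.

Under exogeneity and monotonicity, PN = (RR − 1) / RR = 1 − 1/RR.
PN = (2.3 − 1) / 2.3 = 1.3 / 2.3 ≈ 0.5652

PN ≈ 0.565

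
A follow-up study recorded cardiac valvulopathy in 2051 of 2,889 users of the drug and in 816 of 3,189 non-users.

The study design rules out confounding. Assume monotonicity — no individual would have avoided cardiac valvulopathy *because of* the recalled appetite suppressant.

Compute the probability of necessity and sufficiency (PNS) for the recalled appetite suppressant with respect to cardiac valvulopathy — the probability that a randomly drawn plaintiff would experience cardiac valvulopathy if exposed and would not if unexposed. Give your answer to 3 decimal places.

p₁ = P(outcome | exposed) = 2051/2889 = 0.70993
p₀ = P(outcome | unexposed) = 816/3189 = 0.25588
Under exogeneity and monotonicity, PNS = p₁ − p₀.
PNS = 0.70993 − 0.25588 = 0.45405

PNS ≈ 0.454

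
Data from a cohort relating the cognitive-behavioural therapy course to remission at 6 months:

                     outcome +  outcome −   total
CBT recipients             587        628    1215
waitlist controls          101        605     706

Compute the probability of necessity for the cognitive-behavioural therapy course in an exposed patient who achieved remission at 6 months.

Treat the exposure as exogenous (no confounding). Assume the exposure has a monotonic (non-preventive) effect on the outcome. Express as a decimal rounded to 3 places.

PN ≈ 0.704

p₁ = P(outcome | exposed) = 587/1215 = 0.48313
p₀ = P(outcome | unexposed) = 101/706 = 0.14306
Under exogeneity and monotonicity, PN = (p₁ − p₀) / p₁.
PN = (0.48313 − 0.14306) / 0.48313 = 0.34007 / 0.48313 ≈ 0.7039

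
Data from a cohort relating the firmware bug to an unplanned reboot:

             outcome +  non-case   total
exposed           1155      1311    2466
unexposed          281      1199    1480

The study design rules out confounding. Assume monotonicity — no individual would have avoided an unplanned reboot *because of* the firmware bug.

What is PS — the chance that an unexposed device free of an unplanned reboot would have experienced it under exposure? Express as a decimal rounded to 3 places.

PS ≈ 0.344

p₁ = P(outcome | exposed) = 1155/2466 = 0.46837
p₀ = P(outcome | unexposed) = 281/1480 = 0.18986
Under exogeneity and monotonicity, PS = (p₁ − p₀)/(1 − p₀).
PS = (0.46837 − 0.18986) / 0.81014 ≈ 0.3438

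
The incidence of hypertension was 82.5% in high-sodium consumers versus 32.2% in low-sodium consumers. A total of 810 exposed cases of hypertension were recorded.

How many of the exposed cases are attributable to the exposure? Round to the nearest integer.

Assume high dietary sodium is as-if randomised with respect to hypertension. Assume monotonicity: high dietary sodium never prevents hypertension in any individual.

p₁ = 0.825, p₀ = 0.322.
PN = (p₁ − p₀)/p₁ = (0.825 − 0.322) / 0.825 ≈ 0.60970.
Attributable cases ≈ PN × (exposed cases) = 0.60970 × 810 ≈ 493.85.

about 494 cases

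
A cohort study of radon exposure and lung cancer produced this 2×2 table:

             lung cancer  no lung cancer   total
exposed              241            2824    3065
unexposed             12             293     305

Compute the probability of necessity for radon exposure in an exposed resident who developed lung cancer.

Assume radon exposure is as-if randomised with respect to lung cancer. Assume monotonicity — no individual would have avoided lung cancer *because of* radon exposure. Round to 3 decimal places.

p₁ = P(outcome | exposed) = 241/3065 = 0.07863
p₀ = P(outcome | unexposed) = 12/305 = 0.039344
Under exogeneity and monotonicity, PN = (p₁ − p₀)/p₁.
PN = (0.07863 − 0.039344) / 0.07863 ≈ 0.4996

PN ≈ 0.500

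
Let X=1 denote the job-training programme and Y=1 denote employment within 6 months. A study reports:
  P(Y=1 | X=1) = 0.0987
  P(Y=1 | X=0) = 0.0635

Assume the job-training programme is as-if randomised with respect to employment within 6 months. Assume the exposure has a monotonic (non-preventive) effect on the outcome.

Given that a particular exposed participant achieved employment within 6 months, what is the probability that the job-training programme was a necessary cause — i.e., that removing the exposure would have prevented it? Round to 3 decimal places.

PN ≈ 0.357

Let p₁ = 0.0987, p₀ = 0.0635.
Under exogeneity and monotonicity, PN = (p₁ − p₀) / p₁.
PN = (0.0987 − 0.0635) / 0.0987 = 0.0352 / 0.0987 ≈ 0.3566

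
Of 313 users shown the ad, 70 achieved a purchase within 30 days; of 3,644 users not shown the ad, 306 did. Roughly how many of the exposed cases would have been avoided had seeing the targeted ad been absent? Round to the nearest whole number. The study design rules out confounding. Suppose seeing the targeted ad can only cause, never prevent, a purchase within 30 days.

about 44 cases

p₁ = P(outcome | exposed) = 70/313 = 0.22364
p₀ = P(outcome | unexposed) = 306/3644 = 0.083974
PN = (p₁ − p₀)/p₁ = (0.22364 − 0.083974) / 0.22364 ≈ 0.62452.
Attributable cases ≈ PN × (exposed cases) = 0.62452 × 70 ≈ 43.72.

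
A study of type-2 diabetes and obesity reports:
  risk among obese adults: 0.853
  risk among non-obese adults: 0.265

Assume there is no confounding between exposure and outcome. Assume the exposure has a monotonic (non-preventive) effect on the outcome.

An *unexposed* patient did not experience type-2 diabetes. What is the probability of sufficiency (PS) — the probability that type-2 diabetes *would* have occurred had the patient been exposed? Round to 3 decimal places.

Let p₁ = 0.853, p₀ = 0.265.
Under exogeneity and monotonicity, PS = (p₁ − p₀) / (1 − p₀).
PS = (0.853 − 0.265) / (1 − 0.265) = 0.588 / 0.735 ≈ 0.8000

PS ≈ 0.800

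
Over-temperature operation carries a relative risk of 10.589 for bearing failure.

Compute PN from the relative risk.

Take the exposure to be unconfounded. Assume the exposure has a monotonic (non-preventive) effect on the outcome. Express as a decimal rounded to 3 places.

PN ≈ 0.906

Under exogeneity and monotonicity, PN = (RR − 1) / RR = 1 − 1/RR.
PN = (10.589 − 1) / 10.589 = 9.589 / 10.589 ≈ 0.9056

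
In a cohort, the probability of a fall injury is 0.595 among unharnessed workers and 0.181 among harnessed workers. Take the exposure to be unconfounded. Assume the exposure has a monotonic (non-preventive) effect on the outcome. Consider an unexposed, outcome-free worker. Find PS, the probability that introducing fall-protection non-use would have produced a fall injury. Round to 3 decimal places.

Let p₁ = 0.595, p₀ = 0.181.
Under exogeneity and monotonicity, PS = (p₁ − p₀) / (1 − p₀).
PS = (0.595 − 0.181) / (1 − 0.181) = 0.414 / 0.819 ≈ 0.5055

PS ≈ 0.505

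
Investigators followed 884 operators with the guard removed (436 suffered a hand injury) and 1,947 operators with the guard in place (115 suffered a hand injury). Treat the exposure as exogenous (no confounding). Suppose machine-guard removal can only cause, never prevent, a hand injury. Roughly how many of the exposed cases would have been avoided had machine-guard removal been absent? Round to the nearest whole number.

about 384 cases

p₁ = P(outcome | exposed) = 436/884 = 0.49321
p₀ = P(outcome | unexposed) = 115/1947 = 0.059065
PN = (p₁ − p₀)/p₁ = (0.49321 − 0.059065) / 0.49321 ≈ 0.88024.
Attributable cases ≈ PN × (exposed cases) = 0.88024 × 436 ≈ 383.79.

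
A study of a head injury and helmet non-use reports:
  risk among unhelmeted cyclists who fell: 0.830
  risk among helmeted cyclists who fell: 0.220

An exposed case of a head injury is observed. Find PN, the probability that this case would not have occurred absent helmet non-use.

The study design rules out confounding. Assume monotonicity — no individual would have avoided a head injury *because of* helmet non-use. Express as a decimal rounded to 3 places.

Let p₁ = 0.83, p₀ = 0.22.
Under exogeneity and monotonicity, PN = (p₁ − p₀) / p₁.
PN = (0.83 − 0.22) / 0.83 = 0.61 / 0.83 ≈ 0.7349

PN ≈ 0.735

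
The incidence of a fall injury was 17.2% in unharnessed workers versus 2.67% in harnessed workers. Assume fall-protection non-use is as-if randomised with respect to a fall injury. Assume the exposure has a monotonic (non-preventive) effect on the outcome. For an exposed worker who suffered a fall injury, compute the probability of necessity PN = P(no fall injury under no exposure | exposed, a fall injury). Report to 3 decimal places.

PN ≈ 0.845

p₁ = 0.172, p₀ = 0.0267.
Under exogeneity and monotonicity, PN = (p₁ − p₀) / p₁.
PN = (0.172 − 0.0267) / 0.172 = 0.1453 / 0.172 ≈ 0.8448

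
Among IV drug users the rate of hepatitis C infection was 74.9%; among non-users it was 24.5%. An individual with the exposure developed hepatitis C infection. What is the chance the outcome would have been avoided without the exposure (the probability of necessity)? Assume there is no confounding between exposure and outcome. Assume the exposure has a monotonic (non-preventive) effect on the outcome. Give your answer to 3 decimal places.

PN ≈ 0.673

p₁ = 0.749, p₀ = 0.245.
Under exogeneity and monotonicity, PN = (p₁ − p₀) / p₁.
PN = (0.749 − 0.245) / 0.749 = 0.504 / 0.749 ≈ 0.6729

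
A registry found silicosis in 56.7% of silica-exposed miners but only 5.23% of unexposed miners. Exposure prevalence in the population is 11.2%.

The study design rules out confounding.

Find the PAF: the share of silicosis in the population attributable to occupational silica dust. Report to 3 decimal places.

p₁ = 0.567, p₀ = 0.0523.
Overall risk P(Y=1) = π·p₁ + (1−π)·p₀ = 0.112×0.567 + 0.888×0.0523 = 0.10995.
Under exogeneity, PAF = [P(Y=1) − p₀] / P(Y=1).
PAF = (0.10995 − 0.0523) / 0.10995 ≈ 0.5243

PAF ≈ 0.524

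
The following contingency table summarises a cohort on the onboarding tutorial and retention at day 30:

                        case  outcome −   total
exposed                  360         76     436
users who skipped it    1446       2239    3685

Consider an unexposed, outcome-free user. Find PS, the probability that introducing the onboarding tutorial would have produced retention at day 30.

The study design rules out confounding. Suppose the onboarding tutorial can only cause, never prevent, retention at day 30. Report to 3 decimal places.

PS ≈ 0.713

p₁ = P(outcome | exposed) = 360/436 = 0.82569
p₀ = P(outcome | unexposed) = 1446/3685 = 0.3924
Under exogeneity and monotonicity, PS = (p₁ − p₀)/(1 − p₀).
PS = (0.82569 − 0.3924) / 0.6076 ≈ 0.7131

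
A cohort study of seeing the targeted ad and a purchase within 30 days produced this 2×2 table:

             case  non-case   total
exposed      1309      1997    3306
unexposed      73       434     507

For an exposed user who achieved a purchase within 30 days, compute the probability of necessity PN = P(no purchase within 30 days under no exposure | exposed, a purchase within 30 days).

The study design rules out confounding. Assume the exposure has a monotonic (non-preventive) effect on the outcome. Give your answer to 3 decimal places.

PN ≈ 0.636

p₁ = P(outcome | exposed) = 1309/3306 = 0.39595
p₀ = P(outcome | unexposed) = 73/507 = 0.14398
Under exogeneity and monotonicity, PN = (p₁ − p₀)/p₁.
PN = (0.39595 − 0.14398) / 0.39595 ≈ 0.6364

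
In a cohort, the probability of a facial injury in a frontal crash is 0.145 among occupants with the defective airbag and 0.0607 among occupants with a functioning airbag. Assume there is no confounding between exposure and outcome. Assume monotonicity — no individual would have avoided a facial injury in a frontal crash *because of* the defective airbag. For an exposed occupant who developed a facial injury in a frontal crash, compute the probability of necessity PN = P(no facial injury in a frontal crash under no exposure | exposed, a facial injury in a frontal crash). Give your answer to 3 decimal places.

Let p₁ = 0.145, p₀ = 0.0607.
Under exogeneity and monotonicity, PN = (p₁ − p₀) / p₁.
PN = (0.145 − 0.0607) / 0.145 = 0.0843 / 0.145 ≈ 0.5814

PN ≈ 0.581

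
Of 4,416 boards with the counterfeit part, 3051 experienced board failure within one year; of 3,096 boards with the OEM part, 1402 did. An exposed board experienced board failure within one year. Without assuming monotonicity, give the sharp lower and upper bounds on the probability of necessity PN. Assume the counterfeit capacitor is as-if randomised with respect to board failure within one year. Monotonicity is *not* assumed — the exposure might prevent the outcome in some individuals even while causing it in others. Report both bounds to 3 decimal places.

p₁ = P(outcome | exposed) = 3051/4416 = 0.6909
p₀ = P(outcome | unexposed) = 1402/3096 = 0.45284
Under exogeneity alone the bounds on PN are max{0,(p₁−p₀)/p₁} ≤ PN ≤ min{1,(1−p₀)/p₁}.
  lower = (p₁ − p₀)/p₁ = 0.23805 / 0.6909 ≈ 0.3446
  upper = min{1, (1 − p₀)/p₁} = 0.54716 / 0.6909 ≈ 0.7920

0.345 ≤ PN ≤ 0.792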